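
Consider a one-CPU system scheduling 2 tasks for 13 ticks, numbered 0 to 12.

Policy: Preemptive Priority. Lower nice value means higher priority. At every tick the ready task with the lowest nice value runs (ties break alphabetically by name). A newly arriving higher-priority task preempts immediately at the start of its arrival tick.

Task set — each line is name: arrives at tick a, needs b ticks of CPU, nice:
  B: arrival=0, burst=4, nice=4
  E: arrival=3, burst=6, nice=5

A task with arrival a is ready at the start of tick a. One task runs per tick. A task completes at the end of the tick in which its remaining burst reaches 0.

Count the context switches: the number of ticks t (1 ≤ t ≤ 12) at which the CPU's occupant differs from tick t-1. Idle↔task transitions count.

t=0: ready={B} → run B
t=1: ready={B} → run B
t=2: ready={B} → run B
t=3: ready={B,E} → run B
t=4: ready={E} → run E
t=5: ready={E} → run E
t=6: ready={E} → run E
t=7: ready={E} → run E
t=8: ready={E} → run E
t=9: ready={E} → run E
t=10: (idle)
t=11: (idle)
t=12: (idle)

context switches = 2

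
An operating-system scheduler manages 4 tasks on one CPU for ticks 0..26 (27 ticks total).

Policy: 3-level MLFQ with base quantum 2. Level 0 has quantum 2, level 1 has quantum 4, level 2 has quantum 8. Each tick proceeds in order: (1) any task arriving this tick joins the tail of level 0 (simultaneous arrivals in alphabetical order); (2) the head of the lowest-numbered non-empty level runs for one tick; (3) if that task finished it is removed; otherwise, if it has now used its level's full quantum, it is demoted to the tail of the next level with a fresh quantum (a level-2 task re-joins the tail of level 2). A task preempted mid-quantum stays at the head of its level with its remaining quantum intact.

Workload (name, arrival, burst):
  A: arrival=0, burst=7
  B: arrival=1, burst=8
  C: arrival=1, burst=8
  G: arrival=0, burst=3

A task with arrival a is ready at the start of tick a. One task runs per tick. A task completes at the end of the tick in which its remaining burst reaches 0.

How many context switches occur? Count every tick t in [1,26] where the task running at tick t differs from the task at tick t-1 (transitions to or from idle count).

t=0: L0/L1/L2 = AG/-/- → run A
t=1: L0/L1/L2 = AGBC/-/- → run A
t=2: L0/L1/L2 = GBC/A/- → run G
t=3: L0/L1/L2 = GBC/A/- → run G
t=4: L0/L1/L2 = BC/AG/- → run B
t=5: L0/L1/L2 = BC/AG/- → run B
t=6: L0/L1/L2 = C/AGB/- → run C
t=7: L0/L1/L2 = C/AGB/- → run C
t=8: L0/L1/L2 = -/AGBC/- → run A
t=9: L0/L1/L2 = -/AGBC/- → run A
t=10: L0/L1/L2 = -/AGBC/- → run A
t=11: L0/L1/L2 = -/AGBC/- → run A
t=12: L0/L1/L2 = -/GBC/A → run G
t=13: L0/L1/L2 = -/BC/A → run B
t=14: L0/L1/L2 = -/BC/A → run B
t=15: L0/L1/L2 = -/BC/A → run B
t=16: L0/L1/L2 = -/BC/A → run B
t=17: L0/L1/L2 = -/C/AB → run C
t=18: L0/L1/L2 = -/C/AB → run C
t=19: L0/L1/L2 = -/C/AB → run C
t=20: L0/L1/L2 = -/C/AB → run C
t=21: L0/L1/L2 = -/-/ABC → run A
t=22: L0/L1/L2 = -/-/BC → run B
t=23: L0/L1/L2 = -/-/BC → run B
t=24: L0/L1/L2 = -/-/C → run C
t=25: L0/L1/L2 = -/-/C → run C
t=26: (idle)

context switches = 11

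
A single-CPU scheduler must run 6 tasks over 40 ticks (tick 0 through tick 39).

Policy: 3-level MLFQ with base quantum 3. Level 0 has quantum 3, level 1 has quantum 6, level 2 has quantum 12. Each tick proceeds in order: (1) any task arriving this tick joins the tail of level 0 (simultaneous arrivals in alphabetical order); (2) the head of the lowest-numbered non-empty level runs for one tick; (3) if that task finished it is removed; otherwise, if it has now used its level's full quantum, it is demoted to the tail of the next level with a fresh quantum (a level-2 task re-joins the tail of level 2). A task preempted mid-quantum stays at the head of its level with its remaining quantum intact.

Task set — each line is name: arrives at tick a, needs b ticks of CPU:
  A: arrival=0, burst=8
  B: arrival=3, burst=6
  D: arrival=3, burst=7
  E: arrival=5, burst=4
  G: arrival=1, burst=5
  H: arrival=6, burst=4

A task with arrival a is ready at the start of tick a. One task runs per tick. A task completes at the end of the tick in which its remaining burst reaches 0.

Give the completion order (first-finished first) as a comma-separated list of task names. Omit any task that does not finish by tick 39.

completion order = A, G, B, D, E, H

t=0: L0/L1/L2 = A/-/- → run A
t=1: L0/L1/L2 = AG/-/- → run A
t=2: L0/L1/L2 = AG/-/- → run A
t=3: L0/L1/L2 = GBD/A/- → run G
t=4: L0/L1/L2 = GBD/A/- → run G
t=5: L0/L1/L2 = GBDE/A/- → run G
t=6: L0/L1/L2 = BDEH/AG/- → run B
t=7: L0/L1/L2 = BDEH/AG/- → run B
t=8: L0/L1/L2 = BDEH/AG/- → run B
t=9: L0/L1/L2 = DEH/AGB/- → run D
t=10: L0/L1/L2 = DEH/AGB/- → run D
t=11: L0/L1/L2 = DEH/AGB/- → run D
t=12: L0/L1/L2 = EH/AGBD/- → run E
t=13: L0/L1/L2 = EH/AGBD/- → run E
t=14: L0/L1/L2 = EH/AGBD/- → run E
t=15: L0/L1/L2 = H/AGBDE/- → run H
t=16: L0/L1/L2 = H/AGBDE/- → run H
t=17: L0/L1/L2 = H/AGBDE/- → run H
t=18: L0/L1/L2 = -/AGBDEH/- → run A
t=19: L0/L1/L2 = -/AGBDEH/- → run A
t=20: L0/L1/L2 = -/AGBDEH/- → run A
t=21: L0/L1/L2 = -/AGBDEH/- → run A
t=22: L0/L1/L2 = -/AGBDEH/- → run A
t=23: L0/L1/L2 = -/GBDEH/- → run G
t=24: L0/L1/L2 = -/GBDEH/- → run G
t=25: L0/L1/L2 = -/BDEH/- → run B
t=26: L0/L1/L2 = -/BDEH/- → run B
t=27: L0/L1/L2 = -/BDEH/- → run B
t=28: L0/L1/L2 = -/DEH/- → run D
t=29: L0/L1/L2 = -/DEH/- → run D
t=30: L0/L1/L2 = -/DEH/- → run D
t=31: L0/L1/L2 = -/DEH/- → run D
t=32: L0/L1/L2 = -/EH/- → run E
t=33: L0/L1/L2 = -/H/- → run H
t=34: (idle)
t=35: (idle)
t=36: (idle)
t=37: (idle)
t=38: (idle)
t=39: (idle)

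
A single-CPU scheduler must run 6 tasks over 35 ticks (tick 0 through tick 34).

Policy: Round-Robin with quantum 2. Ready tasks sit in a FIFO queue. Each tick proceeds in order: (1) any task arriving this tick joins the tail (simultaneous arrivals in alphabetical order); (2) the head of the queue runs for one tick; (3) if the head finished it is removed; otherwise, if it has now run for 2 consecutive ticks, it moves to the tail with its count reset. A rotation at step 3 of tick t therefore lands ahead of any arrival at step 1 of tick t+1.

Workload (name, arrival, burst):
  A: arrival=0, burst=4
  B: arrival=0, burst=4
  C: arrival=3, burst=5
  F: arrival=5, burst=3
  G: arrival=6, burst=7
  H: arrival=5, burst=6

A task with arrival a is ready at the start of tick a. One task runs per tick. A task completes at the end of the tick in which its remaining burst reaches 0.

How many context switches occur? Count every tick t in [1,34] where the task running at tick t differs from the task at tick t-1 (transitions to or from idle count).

context switches = 15

t=0: queue=[A,B] q_used=0 → run A
t=1: queue=[A,B] q_used=1 → run A
t=2: queue=[B,A] q_used=0 → run B
t=3: queue=[B,A,C] q_used=1 → run B
t=4: queue=[A,C,B] q_used=0 → run A
t=5: queue=[A,C,B,F,H] q_used=1 → run A
t=6: queue=[C,B,F,H,G] q_used=0 → run C
t=7: queue=[C,B,F,H,G] q_used=1 → run C
t=8: queue=[B,F,H,G,C] q_used=0 → run B
t=9: queue=[B,F,H,G,C] q_used=1 → run B
t=10: queue=[F,H,G,C] q_used=0 → run F
t=11: queue=[F,H,G,C] q_used=1 → run F
t=12: queue=[H,G,C,F] q_used=0 → run H
t=13: queue=[H,G,C,F] q_used=1 → run H
t=14: queue=[G,C,F,H] q_used=0 → run G
t=15: queue=[G,C,F,H] q_used=1 → run G
t=16: queue=[C,F,H,G] q_used=0 → run C
t=17: queue=[C,F,H,G] q_used=1 → run C
t=18: queue=[F,H,G,C] q_used=0 → run F
t=19: queue=[H,G,C] q_used=0 → run H
t=20: queue=[H,G,C] q_used=1 → run H
t=21: queue=[G,C,H] q_used=0 → run G
t=22: queue=[G,C,H] q_used=1 → run G
t=23: queue=[C,H,G] q_used=0 → run C
t=24: queue=[H,G] q_used=0 → run H
t=25: queue=[H,G] q_used=1 → run H
t=26: queue=[G] q_used=0 → run G
t=27: queue=[G] q_used=1 → run G
t=28: queue=[G] q_used=0 → run G
t=29: (idle)
t=30: (idle)
t=31: (idle)
t=32: (idle)
t=33: (idle)
t=34: (idle)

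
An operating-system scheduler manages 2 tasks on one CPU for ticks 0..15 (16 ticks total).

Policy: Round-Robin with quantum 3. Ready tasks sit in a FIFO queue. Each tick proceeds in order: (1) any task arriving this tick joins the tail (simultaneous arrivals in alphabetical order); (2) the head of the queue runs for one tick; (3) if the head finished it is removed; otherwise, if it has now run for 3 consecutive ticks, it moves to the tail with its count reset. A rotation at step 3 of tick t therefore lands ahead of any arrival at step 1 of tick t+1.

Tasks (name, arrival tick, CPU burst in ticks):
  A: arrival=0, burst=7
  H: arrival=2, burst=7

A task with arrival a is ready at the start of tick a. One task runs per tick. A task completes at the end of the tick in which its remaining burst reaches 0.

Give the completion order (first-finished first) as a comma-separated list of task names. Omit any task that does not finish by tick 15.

completion order = A, H

t=0: queue=[A] q_used=0 → run A
t=1: queue=[A] q_used=1 → run A
t=2: queue=[A,H] q_used=2 → run A
t=3: queue=[H,A] q_used=0 → run H
t=4: queue=[H,A] q_used=1 → run H
t=5: queue=[H,A] q_used=2 → run H
t=6: queue=[A,H] q_used=0 → run A
t=7: queue=[A,H] q_used=1 → run A
t=8: queue=[A,H] q_used=2 → run A
t=9: queue=[H,A] q_used=0 → run H
t=10: queue=[H,A] q_used=1 → run H
t=11: queue=[H,A] q_used=2 → run H
t=12: queue=[A,H] q_used=0 → run A
t=13: queue=[H] q_used=0 → run H
t=14: (idle)
t=15: (idle)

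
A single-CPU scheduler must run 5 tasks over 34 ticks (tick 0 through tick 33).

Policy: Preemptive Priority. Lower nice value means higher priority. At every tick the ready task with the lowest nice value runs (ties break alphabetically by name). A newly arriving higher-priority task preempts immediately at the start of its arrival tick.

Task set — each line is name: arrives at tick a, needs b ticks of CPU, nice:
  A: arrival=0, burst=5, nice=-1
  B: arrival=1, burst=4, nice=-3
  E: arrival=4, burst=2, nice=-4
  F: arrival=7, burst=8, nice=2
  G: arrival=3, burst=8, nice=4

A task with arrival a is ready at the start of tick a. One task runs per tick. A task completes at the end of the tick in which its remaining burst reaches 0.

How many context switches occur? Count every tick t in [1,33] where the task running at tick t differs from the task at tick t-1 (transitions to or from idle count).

t=0: ready={A} → run A
t=1: ready={A,B} → run B
t=2: ready={A,B} → run B
t=3: ready={A,B,G} → run B
t=4: ready={A,B,E,G} → run E
t=5: ready={A,B,E,G} → run E
t=6: ready={A,B,G} → run B
t=7: ready={A,F,G} → run A
t=8: ready={A,F,G} → run A
t=9: ready={A,F,G} → run A
t=10: ready={A,F,G} → run A
t=11: ready={F,G} → run F
t=12: ready={F,G} → run F
t=13: ready={F,G} → run F
t=14: ready={F,G} → run F
t=15: ready={F,G} → run F
t=16: ready={F,G} → run F
t=17: ready={F,G} → run F
t=18: ready={F,G} → run F
t=19: ready={G} → run G
t=20: ready={G} → run G
t=21: ready={G} → run G
t=22: ready={G} → run G
t=23: ready={G} → run G
t=24: ready={G} → run G
t=25: ready={G} → run G
t=26: ready={G} → run G
t=27: (idle)
t=28: (idle)
t=29: (idle)
t=30: (idle)
t=31: (idle)
t=32: (idle)
t=33: (idle)

context switches = 7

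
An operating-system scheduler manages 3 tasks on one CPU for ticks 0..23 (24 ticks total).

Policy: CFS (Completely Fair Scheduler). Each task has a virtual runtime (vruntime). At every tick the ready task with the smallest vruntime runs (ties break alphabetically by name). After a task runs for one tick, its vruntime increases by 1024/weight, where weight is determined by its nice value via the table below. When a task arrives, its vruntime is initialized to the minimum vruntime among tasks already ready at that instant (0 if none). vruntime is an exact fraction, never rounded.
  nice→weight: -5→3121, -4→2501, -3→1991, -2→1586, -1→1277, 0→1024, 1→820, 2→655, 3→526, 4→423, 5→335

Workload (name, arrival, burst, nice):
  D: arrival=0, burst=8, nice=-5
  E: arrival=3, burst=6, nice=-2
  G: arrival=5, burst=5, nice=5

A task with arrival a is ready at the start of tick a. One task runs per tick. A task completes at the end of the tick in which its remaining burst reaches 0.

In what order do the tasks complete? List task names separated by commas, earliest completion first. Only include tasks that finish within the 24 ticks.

t=0: vr[D=0] → run D
t=1: vr[D=1024/3121] → run D
t=2: vr[D=2048/3121] → run D
t=3: vr[D=3072/3121 E=3072/3121] → run D
t=4: vr[D=4096/3121 E=3072/3121] → run E
t=5: vr[D=4096/3121 E=4034048/2474953 G=4096/3121] → run D
t=6: vr[D=5120/3121 E=4034048/2474953 G=4096/3121] → run G
t=7: vr[D=5120/3121 E=4034048/2474953 G=4568064/1045535] → run E
t=8: vr[D=5120/3121 E=5632000/2474953 G=4568064/1045535] → run D
t=9: vr[D=6144/3121 E=5632000/2474953 G=4568064/1045535] → run D
t=10: vr[D=7168/3121 E=5632000/2474953 G=4568064/1045535] → run E
t=11: vr[D=7168/3121 E=7229952/2474953 G=4568064/1045535] → run D
t=12: vr[E=7229952/2474953 G=4568064/1045535] → run E
t=13: vr[E=8827904/2474953 G=4568064/1045535] → run E
t=14: vr[E=10425856/2474953 G=4568064/1045535] → run E
t=15: vr[G=4568064/1045535] → run G
t=16: vr[G=7763968/1045535] → run G
t=17: vr[G=10959872/1045535] → run G
t=18: vr[G=14155776/1045535] → run G
t=19: (idle)
t=20: (idle)
t=21: (idle)
t=22: (idle)
t=23: (idle)

completion order = D, E, G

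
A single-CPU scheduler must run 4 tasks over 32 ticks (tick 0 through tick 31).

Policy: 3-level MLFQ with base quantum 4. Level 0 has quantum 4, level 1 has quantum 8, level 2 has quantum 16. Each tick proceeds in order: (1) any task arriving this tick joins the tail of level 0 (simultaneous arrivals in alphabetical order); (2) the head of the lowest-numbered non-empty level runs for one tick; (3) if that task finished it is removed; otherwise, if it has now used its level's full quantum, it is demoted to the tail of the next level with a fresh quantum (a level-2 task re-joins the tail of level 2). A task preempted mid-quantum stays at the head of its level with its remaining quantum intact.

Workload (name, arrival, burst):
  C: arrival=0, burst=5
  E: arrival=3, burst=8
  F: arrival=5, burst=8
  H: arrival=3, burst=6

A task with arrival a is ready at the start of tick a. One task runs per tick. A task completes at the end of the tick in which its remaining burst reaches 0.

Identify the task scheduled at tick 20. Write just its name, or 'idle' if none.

t=0: L0/L1/L2 = C/-/- → run C
t=1: L0/L1/L2 = C/-/- → run C
t=2: L0/L1/L2 = C/-/- → run C
t=3: L0/L1/L2 = CEH/-/- → run C
t=4: L0/L1/L2 = EH/C/- → run E
t=5: L0/L1/L2 = EHF/C/- → run E
t=6: L0/L1/L2 = EHF/C/- → run E
t=7: L0/L1/L2 = EHF/C/- → run E
t=8: L0/L1/L2 = HF/CE/- → run H
t=9: L0/L1/L2 = HF/CE/- → run H
t=10: L0/L1/L2 = HF/CE/- → run H
t=11: L0/L1/L2 = HF/CE/- → run H
t=12: L0/L1/L2 = F/CEH/- → run F
t=13: L0/L1/L2 = F/CEH/- → run F
t=14: L0/L1/L2 = F/CEH/- → run F
t=15: L0/L1/L2 = F/CEH/- → run F
t=16: L0/L1/L2 = -/CEHF/- → run C
t=17: L0/L1/L2 = -/EHF/- → run E
t=18: L0/L1/L2 = -/EHF/- → run E
t=19: L0/L1/L2 = -/EHF/- → run E
t=20: L0/L1/L2 = -/EHF/- → run E
t=21: L0/L1/L2 = -/HF/- → run H
t=22: L0/L1/L2 = -/HF/- → run H
t=23: L0/L1/L2 = -/F/- → run F
t=24: L0/L1/L2 = -/F/- → run F
t=25: L0/L1/L2 = -/F/- → run F
t=26: L0/L1/L2 = -/F/- → run F
t=27: (idle)
t=28: (idle)
t=29: (idle)
t=30: (idle)
t=31: (idle)

running at tick 20 = E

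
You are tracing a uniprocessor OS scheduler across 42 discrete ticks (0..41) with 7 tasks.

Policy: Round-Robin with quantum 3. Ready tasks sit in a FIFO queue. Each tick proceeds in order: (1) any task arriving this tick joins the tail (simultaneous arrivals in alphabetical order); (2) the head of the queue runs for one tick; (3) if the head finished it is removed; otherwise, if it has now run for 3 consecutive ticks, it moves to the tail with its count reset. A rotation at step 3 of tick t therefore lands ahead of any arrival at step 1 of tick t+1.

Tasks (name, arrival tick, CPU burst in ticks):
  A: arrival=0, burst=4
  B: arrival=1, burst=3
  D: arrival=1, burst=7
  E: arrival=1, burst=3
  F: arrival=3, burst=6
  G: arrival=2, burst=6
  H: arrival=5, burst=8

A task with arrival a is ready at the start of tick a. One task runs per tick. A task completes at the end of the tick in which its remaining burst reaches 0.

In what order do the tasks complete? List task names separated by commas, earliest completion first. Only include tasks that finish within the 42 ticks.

t=0: queue=[A] q_used=0 → run A
t=1: queue=[A,B,D,E] q_used=1 → run A
t=2: queue=[A,B,D,E,G] q_used=2 → run A
t=3: queue=[B,D,E,G,A,F] q_used=0 → run B
t=4: queue=[B,D,E,G,A,F] q_used=1 → run B
t=5: queue=[B,D,E,G,A,F,H] q_used=2 → run B
t=6: queue=[D,E,G,A,F,H] q_used=0 → run D
t=7: queue=[D,E,G,A,F,H] q_used=1 → run D
t=8: queue=[D,E,G,A,F,H] q_used=2 → run D
t=9: queue=[E,G,A,F,H,D] q_used=0 → run E
t=10: queue=[E,G,A,F,H,D] q_used=1 → run E
t=11: queue=[E,G,A,F,H,D] q_used=2 → run E
t=12: queue=[G,A,F,H,D] q_used=0 → run G
t=13: queue=[G,A,F,H,D] q_used=1 → run G
t=14: queue=[G,A,F,H,D] q_used=2 → run G
t=15: queue=[A,F,H,D,G] q_used=0 → run A
t=16: queue=[F,H,D,G] q_used=0 → run F
t=17: queue=[F,H,D,G] q_used=1 → run F
t=18: queue=[F,H,D,G] q_used=2 → run F
t=19: queue=[H,D,G,F] q_used=0 → run H
t=20: queue=[H,D,G,F] q_used=1 → run H
t=21: queue=[H,D,G,F] q_used=2 → run H
t=22: queue=[D,G,F,H] q_used=0 → run D
t=23: queue=[D,G,F,H] q_used=1 → run D
t=24: queue=[D,G,F,H] q_used=2 → run D
t=25: queue=[G,F,H,D] q_used=0 → run G
t=26: queue=[G,F,H,D] q_used=1 → run G
t=27: queue=[G,F,H,D] q_used=2 → run G
t=28: queue=[F,H,D] q_used=0 → run F
t=29: queue=[F,H,D] q_used=1 → run F
t=30: queue=[F,H,D] q_used=2 → run F
t=31: queue=[H,D] q_used=0 → run H
t=32: queue=[H,D] q_used=1 → run H
t=33: queue=[H,D] q_used=2 → run H
t=34: queue=[D,H] q_used=0 → run D
t=35: queue=[H] q_used=0 → run H
t=36: queue=[H] q_used=1 → run H
t=37: (idle)
t=38: (idle)
t=39: (idle)
t=40: (idle)
t=41: (idle)

completion order = B, E, A, G, F, D, H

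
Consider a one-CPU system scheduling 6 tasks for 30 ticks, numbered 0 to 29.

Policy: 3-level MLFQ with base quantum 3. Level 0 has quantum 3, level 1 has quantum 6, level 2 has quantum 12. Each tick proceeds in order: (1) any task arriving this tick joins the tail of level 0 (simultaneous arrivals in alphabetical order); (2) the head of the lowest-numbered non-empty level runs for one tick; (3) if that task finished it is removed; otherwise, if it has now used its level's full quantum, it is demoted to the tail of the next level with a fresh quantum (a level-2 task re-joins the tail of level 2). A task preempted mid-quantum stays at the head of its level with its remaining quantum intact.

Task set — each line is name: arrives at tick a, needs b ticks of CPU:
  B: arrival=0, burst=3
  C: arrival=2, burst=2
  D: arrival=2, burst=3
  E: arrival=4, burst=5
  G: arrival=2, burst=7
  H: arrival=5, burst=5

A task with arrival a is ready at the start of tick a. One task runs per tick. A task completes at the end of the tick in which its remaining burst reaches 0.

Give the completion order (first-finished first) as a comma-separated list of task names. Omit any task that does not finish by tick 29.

t=0: L0/L1/L2 = B/-/- → run B
t=1: L0/L1/L2 = B/-/- → run B
t=2: L0/L1/L2 = BCDG/-/- → run B
t=3: L0/L1/L2 = CDG/-/- → run C
t=4: L0/L1/L2 = CDGE/-/- → run C
t=5: L0/L1/L2 = DGEH/-/- → run D
t=6: L0/L1/L2 = DGEH/-/- → run D
t=7: L0/L1/L2 = DGEH/-/- → run D
t=8: L0/L1/L2 = GEH/-/- → run G
t=9: L0/L1/L2 = GEH/-/- → run G
t=10: L0/L1/L2 = GEH/-/- → run G
t=11: L0/L1/L2 = EH/G/- → run E
t=12: L0/L1/L2 = EH/G/- → run E
t=13: L0/L1/L2 = EH/G/- → run E
t=14: L0/L1/L2 = H/GE/- → run H
t=15: L0/L1/L2 = H/GE/- → run H
t=16: L0/L1/L2 = H/GE/- → run H
t=17: L0/L1/L2 = -/GEH/- → run G
t=18: L0/L1/L2 = -/GEH/- → run G
t=19: L0/L1/L2 = -/GEH/- → run G
t=20: L0/L1/L2 = -/GEH/- → run G
t=21: L0/L1/L2 = -/EH/- → run E
t=22: L0/L1/L2 = -/EH/- → run E
t=23: L0/L1/L2 = -/H/- → run H
t=24: L0/L1/L2 = -/H/- → run H
t=25: (idle)
t=26: (idle)
t=27: (idle)
t=28: (idle)
t=29: (idle)

completion order = B, C, D, G, E, H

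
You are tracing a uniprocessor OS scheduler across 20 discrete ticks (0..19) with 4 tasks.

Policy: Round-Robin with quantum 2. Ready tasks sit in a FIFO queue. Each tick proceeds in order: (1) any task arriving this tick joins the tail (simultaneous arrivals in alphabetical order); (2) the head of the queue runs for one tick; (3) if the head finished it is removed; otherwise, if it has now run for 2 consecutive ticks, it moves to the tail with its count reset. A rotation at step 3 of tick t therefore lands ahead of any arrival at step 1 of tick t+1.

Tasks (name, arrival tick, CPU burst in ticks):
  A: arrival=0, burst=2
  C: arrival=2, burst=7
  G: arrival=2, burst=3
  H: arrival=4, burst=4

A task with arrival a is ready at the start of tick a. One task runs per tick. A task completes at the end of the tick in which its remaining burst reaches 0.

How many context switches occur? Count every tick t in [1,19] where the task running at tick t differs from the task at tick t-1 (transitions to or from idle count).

context switches = 9

t=0: queue=[A] q_used=0 → run A
t=1: queue=[A] q_used=1 → run A
t=2: queue=[C,G] q_used=0 → run C
t=3: queue=[C,G] q_used=1 → run C
t=4: queue=[G,C,H] q_used=0 → run G
t=5: queue=[G,C,H] q_used=1 → run G
t=6: queue=[C,H,G] q_used=0 → run C
t=7: queue=[C,H,G] q_used=1 → run C
t=8: queue=[H,G,C] q_used=0 → run H
t=9: queue=[H,G,C] q_used=1 → run H
t=10: queue=[G,C,H] q_used=0 → run G
t=11: queue=[C,H] q_used=0 → run C
t=12: queue=[C,H] q_used=1 → run C
t=13: queue=[H,C] q_used=0 → run H
t=14: queue=[H,C] q_used=1 → run H
t=15: queue=[C] q_used=0 → run C
t=16: (idle)
t=17: (idle)
t=18: (idle)
t=19: (idle)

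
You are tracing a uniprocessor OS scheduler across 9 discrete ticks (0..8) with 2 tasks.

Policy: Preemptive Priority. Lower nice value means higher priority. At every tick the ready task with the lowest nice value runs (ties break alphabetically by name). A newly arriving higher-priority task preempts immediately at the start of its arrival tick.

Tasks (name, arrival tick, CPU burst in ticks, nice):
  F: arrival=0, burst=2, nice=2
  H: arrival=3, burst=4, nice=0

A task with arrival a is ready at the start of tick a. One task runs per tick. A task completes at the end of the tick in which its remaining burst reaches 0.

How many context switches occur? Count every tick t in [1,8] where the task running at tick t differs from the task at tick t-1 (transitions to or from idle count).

context switches = 3

t=0: ready={F} → run F
t=1: ready={F} → run F
t=2: (idle)
t=3: ready={H} → run H
t=4: ready={H} → run H
t=5: ready={H} → run H
t=6: ready={H} → run H
t=7: (idle)
t=8: (idle)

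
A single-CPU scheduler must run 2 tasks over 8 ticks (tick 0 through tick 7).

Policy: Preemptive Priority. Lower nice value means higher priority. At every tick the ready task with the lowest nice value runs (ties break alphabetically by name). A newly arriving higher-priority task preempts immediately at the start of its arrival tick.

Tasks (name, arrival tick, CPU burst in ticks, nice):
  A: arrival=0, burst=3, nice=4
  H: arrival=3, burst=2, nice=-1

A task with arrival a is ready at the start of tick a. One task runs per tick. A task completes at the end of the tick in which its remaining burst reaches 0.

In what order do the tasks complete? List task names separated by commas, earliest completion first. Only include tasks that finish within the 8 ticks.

t=0: ready={A} → run A
t=1: ready={A} → run A
t=2: ready={A} → run A
t=3: ready={H} → run H
t=4: ready={H} → run H
t=5: (idle)
t=6: (idle)
t=7: (idle)

completion order = A, H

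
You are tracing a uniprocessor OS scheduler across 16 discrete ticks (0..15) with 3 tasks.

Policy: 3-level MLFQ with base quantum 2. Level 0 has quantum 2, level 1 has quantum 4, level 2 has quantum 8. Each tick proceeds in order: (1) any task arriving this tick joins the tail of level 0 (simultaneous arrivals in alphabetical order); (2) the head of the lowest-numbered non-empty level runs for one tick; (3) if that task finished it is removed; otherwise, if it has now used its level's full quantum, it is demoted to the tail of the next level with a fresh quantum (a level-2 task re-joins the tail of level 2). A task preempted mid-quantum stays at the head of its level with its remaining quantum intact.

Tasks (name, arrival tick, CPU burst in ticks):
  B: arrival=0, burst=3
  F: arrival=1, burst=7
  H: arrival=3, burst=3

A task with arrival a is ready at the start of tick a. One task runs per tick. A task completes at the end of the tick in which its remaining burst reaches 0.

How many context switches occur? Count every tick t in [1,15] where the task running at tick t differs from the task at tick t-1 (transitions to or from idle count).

context switches = 7

t=0: L0/L1/L2 = B/-/- → run B
t=1: L0/L1/L2 = BF/-/- → run B
t=2: L0/L1/L2 = F/B/- → run F
t=3: L0/L1/L2 = FH/B/- → run F
t=4: L0/L1/L2 = H/BF/- → run H
t=5: L0/L1/L2 = H/BF/- → run H
t=6: L0/L1/L2 = -/BFH/- → run B
t=7: L0/L1/L2 = -/FH/- → run F
t=8: L0/L1/L2 = -/FH/- → run F
t=9: L0/L1/L2 = -/FH/- → run F
t=10: L0/L1/L2 = -/FH/- → run F
t=11: L0/L1/L2 = -/H/F → run H
t=12: L0/L1/L2 = -/-/F → run F
t=13: (idle)
t=14: (idle)
t=15: (idle)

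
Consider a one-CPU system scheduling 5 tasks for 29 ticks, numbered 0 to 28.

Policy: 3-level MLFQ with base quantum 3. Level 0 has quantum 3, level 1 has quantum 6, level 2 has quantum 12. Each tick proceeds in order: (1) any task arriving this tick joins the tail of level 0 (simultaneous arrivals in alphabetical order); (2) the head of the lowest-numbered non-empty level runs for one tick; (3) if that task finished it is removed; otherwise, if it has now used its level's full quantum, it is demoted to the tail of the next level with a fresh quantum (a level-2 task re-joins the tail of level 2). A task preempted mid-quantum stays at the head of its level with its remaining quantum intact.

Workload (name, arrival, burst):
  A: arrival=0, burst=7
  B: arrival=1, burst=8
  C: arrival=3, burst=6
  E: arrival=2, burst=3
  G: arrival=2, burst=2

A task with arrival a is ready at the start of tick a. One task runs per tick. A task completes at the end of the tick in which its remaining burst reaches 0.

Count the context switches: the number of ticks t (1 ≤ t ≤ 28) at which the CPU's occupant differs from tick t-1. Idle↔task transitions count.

context switches = 8

t=0: L0/L1/L2 = A/-/- → run A
t=1: L0/L1/L2 = AB/-/- → run A
t=2: L0/L1/L2 = ABEG/-/- → run A
t=3: L0/L1/L2 = BEGC/A/- → run B
t=4: L0/L1/L2 = BEGC/A/- → run B
t=5: L0/L1/L2 = BEGC/A/- → run B
t=6: L0/L1/L2 = EGC/AB/- → run E
t=7: L0/L1/L2 = EGC/AB/- → run E
t=8: L0/L1/L2 = EGC/AB/- → run E
t=9: L0/L1/L2 = GC/AB/- → run G
t=10: L0/L1/L2 = GC/AB/- → run G
t=11: L0/L1/L2 = C/AB/- → run C
t=12: L0/L1/L2 = C/AB/- → run C
t=13: L0/L1/L2 = C/AB/- → run C
t=14: L0/L1/L2 = -/ABC/- → run A
t=15: L0/L1/L2 = -/ABC/- → run A
t=16: L0/L1/L2 = -/ABC/- → run A
t=17: L0/L1/L2 = -/ABC/- → run A
t=18: L0/L1/L2 = -/BC/- → run B
t=19: L0/L1/L2 = -/BC/- → run B
t=20: L0/L1/L2 = -/BC/- → run B
t=21: L0/L1/L2 = -/BC/- → run B
t=22: L0/L1/L2 = -/BC/- → run B
t=23: L0/L1/L2 = -/C/- → run C
t=24: L0/L1/L2 = -/C/- → run C
t=25: L0/L1/L2 = -/C/- → run C
t=26: (idle)
t=27: (idle)
t=28: (idle)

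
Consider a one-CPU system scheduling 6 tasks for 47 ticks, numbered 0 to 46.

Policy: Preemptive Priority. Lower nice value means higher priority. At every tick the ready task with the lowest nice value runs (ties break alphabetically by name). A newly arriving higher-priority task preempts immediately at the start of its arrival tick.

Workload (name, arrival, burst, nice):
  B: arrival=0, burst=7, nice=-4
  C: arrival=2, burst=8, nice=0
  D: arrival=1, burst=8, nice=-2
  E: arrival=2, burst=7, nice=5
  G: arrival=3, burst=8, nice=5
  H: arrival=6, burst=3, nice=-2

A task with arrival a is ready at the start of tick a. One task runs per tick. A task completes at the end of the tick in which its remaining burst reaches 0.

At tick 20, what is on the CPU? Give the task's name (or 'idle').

running at tick 20 = C

t=0: ready={B} → run B
t=1: ready={B,D} → run B
t=2: ready={B,C,D,E} → run B
t=3: ready={B,C,D,E,G} → run B
t=4: ready={B,C,D,E,G} → run B
t=5: ready={B,C,D,E,G} → run B
t=6: ready={B,C,D,E,G,H} → run B
t=7: ready={C,D,E,G,H} → run D
t=8: ready={C,D,E,G,H} → run D
t=9: ready={C,D,E,G,H} → run D
t=10: ready={C,D,E,G,H} → run D
t=11: ready={C,D,E,G,H} → run D
t=12: ready={C,D,E,G,H} → run D
t=13: ready={C,D,E,G,H} → run D
t=14: ready={C,D,E,G,H} → run D
t=15: ready={C,E,G,H} → run H
t=16: ready={C,E,G,H} → run H
t=17: ready={C,E,G,H} → run H
t=18: ready={C,E,G} → run C
t=19: ready={C,E,G} → run C
t=20: ready={C,E,G} → run C
t=21: ready={C,E,G} → run C
t=22: ready={C,E,G} → run C
t=23: ready={C,E,G} → run C
t=24: ready={C,E,G} → run C
t=25: ready={C,E,G} → run C
t=26: ready={E,G} → run E
t=27: ready={E,G} → run E
t=28: ready={E,G} → run E
t=29: ready={E,G} → run E
t=30: ready={E,G} → run E
t=31: ready={E,G} → run E
t=32: ready={E,G} → run E
t=33: ready={G} → run G
t=34: ready={G} → run G
t=35: ready={G} → run G
t=36: ready={G} → run G
t=37: ready={G} → run G
t=38: ready={G} → run G
t=39: ready={G} → run G
t=40: ready={G} → run G
t=41: (idle)
t=42: (idle)
t=43: (idle)
t=44: (idle)
t=45: (idle)
t=46: (idle)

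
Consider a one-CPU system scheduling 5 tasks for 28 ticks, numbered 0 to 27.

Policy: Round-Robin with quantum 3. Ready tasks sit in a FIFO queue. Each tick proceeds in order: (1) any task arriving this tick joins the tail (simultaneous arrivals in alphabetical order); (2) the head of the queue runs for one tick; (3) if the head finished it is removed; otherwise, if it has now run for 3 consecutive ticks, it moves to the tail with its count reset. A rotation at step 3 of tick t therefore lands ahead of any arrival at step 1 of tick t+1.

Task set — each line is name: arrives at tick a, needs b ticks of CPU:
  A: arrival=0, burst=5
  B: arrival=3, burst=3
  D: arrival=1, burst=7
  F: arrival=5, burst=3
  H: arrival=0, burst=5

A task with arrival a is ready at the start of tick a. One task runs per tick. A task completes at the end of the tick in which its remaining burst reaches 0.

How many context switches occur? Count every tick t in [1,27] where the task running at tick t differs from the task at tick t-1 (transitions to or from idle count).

t=0: queue=[A,H] q_used=0 → run A
t=1: queue=[A,H,D] q_used=1 → run A
t=2: queue=[A,H,D] q_used=2 → run A
t=3: queue=[H,D,A,B] q_used=0 → run H
t=4: queue=[H,D,A,B] q_used=1 → run H
t=5: queue=[H,D,A,B,F] q_used=2 → run H
t=6: queue=[D,A,B,F,H] q_used=0 → run D
t=7: queue=[D,A,B,F,H] q_used=1 → run D
t=8: queue=[D,A,B,F,H] q_used=2 → run D
t=9: queue=[A,B,F,H,D] q_used=0 → run A
t=10: queue=[A,B,F,H,D] q_used=1 → run A
t=11: queue=[B,F,H,D] q_used=0 → run B
t=12: queue=[B,F,H,D] q_used=1 → run B
t=13: queue=[B,F,H,D] q_used=2 → run B
t=14: queue=[F,H,D] q_used=0 → run F
t=15: queue=[F,H,D] q_used=1 → run F
t=16: queue=[F,H,D] q_used=2 → run F
t=17: queue=[H,D] q_used=0 → run H
t=18: queue=[H,D] q_used=1 → run H
t=19: queue=[D] q_used=0 → run D
t=20: queue=[D] q_used=1 → run D
t=21: queue=[D] q_used=2 → run D
t=22: queue=[D] q_used=0 → run D
t=23: (idle)
t=24: (idle)
t=25: (idle)
t=26: (idle)
t=27: (idle)

context switches = 8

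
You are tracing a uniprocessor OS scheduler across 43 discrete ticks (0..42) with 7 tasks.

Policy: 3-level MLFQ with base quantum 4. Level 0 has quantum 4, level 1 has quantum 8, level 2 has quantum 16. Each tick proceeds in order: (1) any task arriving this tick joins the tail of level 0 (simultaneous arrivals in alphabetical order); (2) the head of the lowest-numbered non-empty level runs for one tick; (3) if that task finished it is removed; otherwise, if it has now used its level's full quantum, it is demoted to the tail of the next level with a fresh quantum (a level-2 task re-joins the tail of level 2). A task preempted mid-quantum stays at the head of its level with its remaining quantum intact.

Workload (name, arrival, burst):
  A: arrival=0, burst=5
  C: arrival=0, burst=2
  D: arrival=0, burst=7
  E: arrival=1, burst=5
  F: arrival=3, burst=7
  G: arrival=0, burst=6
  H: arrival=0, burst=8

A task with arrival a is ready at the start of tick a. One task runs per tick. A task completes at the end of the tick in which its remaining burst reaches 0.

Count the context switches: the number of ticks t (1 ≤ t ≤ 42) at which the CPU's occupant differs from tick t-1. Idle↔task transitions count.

context switches = 13

t=0: L0/L1/L2 = ACDGH/-/- → run A
t=1: L0/L1/L2 = ACDGHE/-/- → run A
t=2: L0/L1/L2 = ACDGHE/-/- → run A
t=3: L0/L1/L2 = ACDGHEF/-/- → run A
t=4: L0/L1/L2 = CDGHEF/A/- → run C
t=5: L0/L1/L2 = CDGHEF/A/- → run C
t=6: L0/L1/L2 = DGHEF/A/- → run D
t=7: L0/L1/L2 = DGHEF/A/- → run D
t=8: L0/L1/L2 = DGHEF/A/- → run D
t=9: L0/L1/L2 = DGHEF/A/- → run D
t=10: L0/L1/L2 = GHEF/AD/- → run G
t=11: L0/L1/L2 = GHEF/AD/- → run G
t=12: L0/L1/L2 = GHEF/AD/- → run G
t=13: L0/L1/L2 = GHEF/AD/- → run G
t=14: L0/L1/L2 = HEF/ADG/- → run H
t=15: L0/L1/L2 = HEF/ADG/- → run H
t=16: L0/L1/L2 = HEF/ADG/- → run H
t=17: L0/L1/L2 = HEF/ADG/- → run H
t=18: L0/L1/L2 = EF/ADGH/- → run E
t=19: L0/L1/L2 = EF/ADGH/- → run E
t=20: L0/L1/L2 = EF/ADGH/- → run E
t=21: L0/L1/L2 = EF/ADGH/- → run E
t=22: L0/L1/L2 = F/ADGHE/- → run F
t=23: L0/L1/L2 = F/ADGHE/- → run F
t=24: L0/L1/L2 = F/ADGHE/- → run F
t=25: L0/L1/L2 = F/ADGHE/- → run F
t=26: L0/L1/L2 = -/ADGHEF/- → run A
t=27: L0/L1/L2 = -/DGHEF/- → run D
t=28: L0/L1/L2 = -/DGHEF/- → run D
t=29: L0/L1/L2 = -/DGHEF/- → run D
t=30: L0/L1/L2 = -/GHEF/- → run G
t=31: L0/L1/L2 = -/GHEF/- → run G
t=32: L0/L1/L2 = -/HEF/- → run H
t=33: L0/L1/L2 = -/HEF/- → run H
t=34: L0/L1/L2 = -/HEF/- → run H
t=35: L0/L1/L2 = -/HEF/- → run H
t=36: L0/L1/L2 = -/EF/- → run E
t=37: L0/L1/L2 = -/F/- → run F
t=38: L0/L1/L2 = -/F/- → run F
t=39: L0/L1/L2 = -/F/- → run F
t=40: (idle)
t=41: (idle)
t=42: (idle)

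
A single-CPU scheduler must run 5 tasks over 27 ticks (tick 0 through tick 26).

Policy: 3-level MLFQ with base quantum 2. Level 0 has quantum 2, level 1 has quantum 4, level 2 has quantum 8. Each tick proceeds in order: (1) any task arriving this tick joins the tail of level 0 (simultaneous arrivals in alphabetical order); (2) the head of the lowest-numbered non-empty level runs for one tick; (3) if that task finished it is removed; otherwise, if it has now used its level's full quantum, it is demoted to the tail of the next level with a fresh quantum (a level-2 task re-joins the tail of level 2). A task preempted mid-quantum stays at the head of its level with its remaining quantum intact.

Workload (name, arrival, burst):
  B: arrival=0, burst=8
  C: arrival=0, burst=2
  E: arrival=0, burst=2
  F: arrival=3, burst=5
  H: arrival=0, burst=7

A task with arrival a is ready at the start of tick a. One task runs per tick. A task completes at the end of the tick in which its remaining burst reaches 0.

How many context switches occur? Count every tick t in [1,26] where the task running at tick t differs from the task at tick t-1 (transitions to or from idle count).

context switches = 10

t=0: L0/L1/L2 = BCEH/-/- → run B
t=1: L0/L1/L2 = BCEH/-/- → run B
t=2: L0/L1/L2 = CEH/B/- → run C
t=3: L0/L1/L2 = CEHF/B/- → run C
t=4: L0/L1/L2 = EHF/B/- → run E
t=5: L0/L1/L2 = EHF/B/- → run E
t=6: L0/L1/L2 = HF/B/- → run H
t=7: L0/L1/L2 = HF/B/- → run H
t=8: L0/L1/L2 = F/BH/- → run F
t=9: L0/L1/L2 = F/BH/- → run F
t=10: L0/L1/L2 = -/BHF/- → run B
t=11: L0/L1/L2 = -/BHF/- → run B
t=12: L0/L1/L2 = -/BHF/- → run B
t=13: L0/L1/L2 = -/BHF/- → run B
t=14: L0/L1/L2 = -/HF/B → run H
t=15: L0/L1/L2 = -/HF/B → run H
t=16: L0/L1/L2 = -/HF/B → run H
t=17: L0/L1/L2 = -/HF/B → run H
t=18: L0/L1/L2 = -/F/BH → run F
t=19: L0/L1/L2 = -/F/BH → run F
t=20: L0/L1/L2 = -/F/BH → run F
t=21: L0/L1/L2 = -/-/BH → run B
t=22: L0/L1/L2 = -/-/BH → run B
t=23: L0/L1/L2 = -/-/H → run H
t=24: (idle)
t=25: (idle)
t=26: (idle)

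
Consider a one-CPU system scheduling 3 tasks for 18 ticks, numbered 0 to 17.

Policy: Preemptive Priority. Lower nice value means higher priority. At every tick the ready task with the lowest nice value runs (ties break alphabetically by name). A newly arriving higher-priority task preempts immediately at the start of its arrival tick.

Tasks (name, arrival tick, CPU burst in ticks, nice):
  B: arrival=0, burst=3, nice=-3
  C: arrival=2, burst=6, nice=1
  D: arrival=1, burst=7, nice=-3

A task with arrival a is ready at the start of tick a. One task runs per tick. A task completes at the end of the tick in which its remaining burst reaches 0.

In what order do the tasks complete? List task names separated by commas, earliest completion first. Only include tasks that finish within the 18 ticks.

completion order = B, D, C

t=0: ready={B} → run B
t=1: ready={B,D} → run B
t=2: ready={B,C,D} → run B
t=3: ready={C,D} → run D
t=4: ready={C,D} → run D
t=5: ready={C,D} → run D
t=6: ready={C,D} → run D
t=7: ready={C,D} → run D
t=8: ready={C,D} → run D
t=9: ready={C,D} → run D
t=10: ready={C} → run C
t=11: ready={C} → run C
t=12: ready={C} → run C
t=13: ready={C} → run C
t=14: ready={C} → run C
t=15: ready={C} → run C
t=16: (idle)
t=17: (idle)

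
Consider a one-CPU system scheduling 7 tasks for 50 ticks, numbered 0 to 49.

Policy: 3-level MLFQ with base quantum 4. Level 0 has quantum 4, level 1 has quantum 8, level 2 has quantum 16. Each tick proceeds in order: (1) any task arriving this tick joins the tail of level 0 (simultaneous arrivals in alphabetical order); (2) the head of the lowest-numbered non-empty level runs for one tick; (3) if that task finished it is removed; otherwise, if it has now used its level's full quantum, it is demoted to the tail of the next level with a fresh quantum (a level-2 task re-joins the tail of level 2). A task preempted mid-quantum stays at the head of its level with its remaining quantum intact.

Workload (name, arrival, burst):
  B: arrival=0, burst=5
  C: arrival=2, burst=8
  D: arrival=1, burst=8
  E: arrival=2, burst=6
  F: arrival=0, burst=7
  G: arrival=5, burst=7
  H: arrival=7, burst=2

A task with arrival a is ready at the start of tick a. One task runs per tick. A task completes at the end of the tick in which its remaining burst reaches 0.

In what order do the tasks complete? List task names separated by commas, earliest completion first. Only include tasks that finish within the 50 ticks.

t=0: L0/L1/L2 = BF/-/- → run B
t=1: L0/L1/L2 = BFD/-/- → run B
t=2: L0/L1/L2 = BFDCE/-/- → run B
t=3: L0/L1/L2 = BFDCE/-/- → run B
t=4: L0/L1/L2 = FDCE/B/- → run F
t=5: L0/L1/L2 = FDCEG/B/- → run F
t=6: L0/L1/L2 = FDCEG/B/- → run F
t=7: L0/L1/L2 = FDCEGH/B/- → run F
t=8: L0/L1/L2 = DCEGH/BF/- → run D
t=9: L0/L1/L2 = DCEGH/BF/- → run D
t=10: L0/L1/L2 = DCEGH/BF/- → run D
t=11: L0/L1/L2 = DCEGH/BF/- → run D
t=12: L0/L1/L2 = CEGH/BFD/- → run C
t=13: L0/L1/L2 = CEGH/BFD/- → run C
t=14: L0/L1/L2 = CEGH/BFD/- → run C
t=15: L0/L1/L2 = CEGH/BFD/- → run C
t=16: L0/L1/L2 = EGH/BFDC/- → run E
t=17: L0/L1/L2 = EGH/BFDC/- → run E
t=18: L0/L1/L2 = EGH/BFDC/- → run E
t=19: L0/L1/L2 = EGH/BFDC/- → run E
t=20: L0/L1/L2 = GH/BFDCE/- → run G
t=21: L0/L1/L2 = GH/BFDCE/- → run G
t=22: L0/L1/L2 = GH/BFDCE/- → run G
t=23: L0/L1/L2 = GH/BFDCE/- → run G
t=24: L0/L1/L2 = H/BFDCEG/- → run H
t=25: L0/L1/L2 = H/BFDCEG/- → run H
t=26: L0/L1/L2 = -/BFDCEG/- → run B
t=27: L0/L1/L2 = -/FDCEG/- → run F
t=28: L0/L1/L2 = -/FDCEG/- → run F
t=29: L0/L1/L2 = -/FDCEG/- → run F
t=30: L0/L1/L2 = -/DCEG/- → run D
t=31: L0/L1/L2 = -/DCEG/- → run D
t=32: L0/L1/L2 = -/DCEG/- → run D
t=33: L0/L1/L2 = -/DCEG/- → run D
t=34: L0/L1/L2 = -/CEG/- → run C
t=35: L0/L1/L2 = -/CEG/- → run C
t=36: L0/L1/L2 = -/CEG/- → run C
t=37: L0/L1/L2 = -/CEG/- → run C
t=38: L0/L1/L2 = -/EG/- → run E
t=39: L0/L1/L2 = -/EG/- → run E
t=40: L0/L1/L2 = -/G/- → run G
t=41: L0/L1/L2 = -/G/- → run G
t=42: L0/L1/L2 = -/G/- → run G
t=43: (idle)
t=44: (idle)
t=45: (idle)
t=46: (idle)
t=47: (idle)
t=48: (idle)
t=49: (idle)

completion order = H, B, F, D, C, E, G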